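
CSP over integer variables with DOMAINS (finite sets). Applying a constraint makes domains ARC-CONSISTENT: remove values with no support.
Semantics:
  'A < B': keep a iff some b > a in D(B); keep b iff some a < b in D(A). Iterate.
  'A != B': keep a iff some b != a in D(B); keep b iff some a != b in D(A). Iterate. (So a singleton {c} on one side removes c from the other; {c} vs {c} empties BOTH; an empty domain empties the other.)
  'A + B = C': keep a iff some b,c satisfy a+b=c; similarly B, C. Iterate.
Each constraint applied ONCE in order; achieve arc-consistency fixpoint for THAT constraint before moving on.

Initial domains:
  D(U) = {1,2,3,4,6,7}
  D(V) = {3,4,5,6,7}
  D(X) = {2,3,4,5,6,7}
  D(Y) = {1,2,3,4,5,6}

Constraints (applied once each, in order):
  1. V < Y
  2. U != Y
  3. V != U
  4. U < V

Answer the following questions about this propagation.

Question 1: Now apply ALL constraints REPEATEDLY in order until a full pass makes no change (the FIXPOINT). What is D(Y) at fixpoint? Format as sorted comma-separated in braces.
pass 0 (initial): D(Y)={1,2,3,4,5,6}
pass 1: U {1,2,3,4,6,7}->{1,2,3,4}; V {3,4,5,6,7}->{3,4,5}; Y {1,2,3,4,5,6}->{4,5,6}
pass 2: no change
Fixpoint after 2 passes: D(Y) = {4,5,6}

Answer: {4,5,6}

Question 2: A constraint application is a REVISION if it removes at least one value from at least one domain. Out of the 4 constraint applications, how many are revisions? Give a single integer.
Answer: 2

Derivation:
Constraint 1 (V < Y) on D(V)={3,4,5,6,7} D(Y)={1,2,3,4,5,6}: V {3,4,5,6,7}->{3,4,5}; Y {1,2,3,4,5,6}->{4,5,6} => REVISION
Constraint 2 (U != Y) on D(U)={1,2,3,4,6,7} D(Y)={4,5,6}: no change => not a revision
Constraint 3 (V != U) on D(V)={3,4,5} D(U)={1,2,3,4,6,7}: no change => not a revision
Constraint 4 (U < V) on D(U)={1,2,3,4,6,7} D(V)={3,4,5}: U {1,2,3,4,6,7}->{1,2,3,4} => REVISION
Total revisions = 2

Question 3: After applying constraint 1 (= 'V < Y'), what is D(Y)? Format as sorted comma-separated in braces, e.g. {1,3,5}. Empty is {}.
Answer: {4,5,6}

Derivation:
Constraint 1 (V < Y) on D(V)={3,4,5,6,7} D(Y)={1,2,3,4,5,6}: V {3,4,5,6,7}->{3,4,5}; Y {1,2,3,4,5,6}->{4,5,6}
So after constraint 1: D(Y) = {4,5,6}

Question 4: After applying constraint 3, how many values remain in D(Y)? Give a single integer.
Constraint 1 (V < Y) on D(V)={3,4,5,6,7} D(Y)={1,2,3,4,5,6}: V {3,4,5,6,7}->{3,4,5}; Y {1,2,3,4,5,6}->{4,5,6}
Constraint 2 (U != Y) on D(U)={1,2,3,4,6,7} D(Y)={4,5,6}: no change
Constraint 3 (V != U) on D(V)={3,4,5} D(U)={1,2,3,4,6,7}: no change
So after constraint 3: D(Y)={4,5,6}, size = 3

Answer: 3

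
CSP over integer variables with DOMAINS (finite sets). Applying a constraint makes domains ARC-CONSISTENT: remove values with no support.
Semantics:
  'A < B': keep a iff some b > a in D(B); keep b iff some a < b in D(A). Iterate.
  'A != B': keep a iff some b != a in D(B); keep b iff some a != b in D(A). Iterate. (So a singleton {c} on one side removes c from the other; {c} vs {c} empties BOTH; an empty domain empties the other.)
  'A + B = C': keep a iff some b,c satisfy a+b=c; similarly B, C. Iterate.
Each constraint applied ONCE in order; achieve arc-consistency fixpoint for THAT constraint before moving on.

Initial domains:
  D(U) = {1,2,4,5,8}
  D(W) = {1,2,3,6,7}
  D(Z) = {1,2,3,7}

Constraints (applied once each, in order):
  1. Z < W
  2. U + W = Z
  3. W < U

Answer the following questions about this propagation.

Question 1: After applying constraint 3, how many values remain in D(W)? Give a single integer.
Answer: 0

Derivation:
Constraint 1 (Z < W) on D(Z)={1,2,3,7} D(W)={1,2,3,6,7}: Z {1,2,3,7}->{1,2,3}; W {1,2,3,6,7}->{2,3,6,7}
Constraint 2 (U + W = Z) on D(U)={1,2,4,5,8} D(W)={2,3,6,7} D(Z)={1,2,3}: U {1,2,4,5,8}->{1}; W {2,3,6,7}->{2}; Z {1,2,3}->{3}
Constraint 3 (W < U) on D(W)={2} D(U)={1}: W {2}->{}; U {1}->{}
So after constraint 3: D(W)={}, size = 0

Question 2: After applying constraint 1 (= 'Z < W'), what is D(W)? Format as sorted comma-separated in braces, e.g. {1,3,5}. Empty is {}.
Answer: {2,3,6,7}

Derivation:
Constraint 1 (Z < W) on D(Z)={1,2,3,7} D(W)={1,2,3,6,7}: Z {1,2,3,7}->{1,2,3}; W {1,2,3,6,7}->{2,3,6,7}
So after constraint 1: D(W) = {2,3,6,7}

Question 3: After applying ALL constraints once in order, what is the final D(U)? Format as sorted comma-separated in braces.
Constraint 1 (Z < W) on D(Z)={1,2,3,7} D(W)={1,2,3,6,7}: Z {1,2,3,7}->{1,2,3}; W {1,2,3,6,7}->{2,3,6,7}
Constraint 2 (U + W = Z) on D(U)={1,2,4,5,8} D(W)={2,3,6,7} D(Z)={1,2,3}: U {1,2,4,5,8}->{1}; W {2,3,6,7}->{2}; Z {1,2,3}->{3}
Constraint 3 (W < U) on D(W)={2} D(U)={1}: W {2}->{}; U {1}->{}
So after all 3 constraints: D(U) = {}

Answer: {}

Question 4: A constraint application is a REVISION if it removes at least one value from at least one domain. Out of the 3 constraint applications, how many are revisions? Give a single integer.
Constraint 1 (Z < W) on D(Z)={1,2,3,7} D(W)={1,2,3,6,7}: Z {1,2,3,7}->{1,2,3}; W {1,2,3,6,7}->{2,3,6,7} => REVISION
Constraint 2 (U + W = Z) on D(U)={1,2,4,5,8} D(W)={2,3,6,7} D(Z)={1,2,3}: U {1,2,4,5,8}->{1}; W {2,3,6,7}->{2}; Z {1,2,3}->{3} => REVISION
Constraint 3 (W < U) on D(W)={2} D(U)={1}: W {2}->{}; U {1}->{} => REVISION
Total revisions = 3

Answer: 3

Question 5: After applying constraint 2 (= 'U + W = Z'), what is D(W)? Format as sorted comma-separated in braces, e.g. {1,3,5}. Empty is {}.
Answer: {2}

Derivation:
Constraint 1 (Z < W) on D(Z)={1,2,3,7} D(W)={1,2,3,6,7}: Z {1,2,3,7}->{1,2,3}; W {1,2,3,6,7}->{2,3,6,7}
Constraint 2 (U + W = Z) on D(U)={1,2,4,5,8} D(W)={2,3,6,7} D(Z)={1,2,3}: U {1,2,4,5,8}->{1}; W {2,3,6,7}->{2}; Z {1,2,3}->{3}
So after constraint 2: D(W) = {2}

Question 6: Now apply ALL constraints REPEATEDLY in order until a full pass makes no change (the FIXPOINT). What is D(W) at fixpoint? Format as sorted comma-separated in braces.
pass 0 (initial): D(W)={1,2,3,6,7}
pass 1: U {1,2,4,5,8}->{}; W {1,2,3,6,7}->{}; Z {1,2,3,7}->{3}
pass 2: Z {3}->{}
pass 3: no change
Fixpoint after 3 passes: D(W) = {}

Answer: {}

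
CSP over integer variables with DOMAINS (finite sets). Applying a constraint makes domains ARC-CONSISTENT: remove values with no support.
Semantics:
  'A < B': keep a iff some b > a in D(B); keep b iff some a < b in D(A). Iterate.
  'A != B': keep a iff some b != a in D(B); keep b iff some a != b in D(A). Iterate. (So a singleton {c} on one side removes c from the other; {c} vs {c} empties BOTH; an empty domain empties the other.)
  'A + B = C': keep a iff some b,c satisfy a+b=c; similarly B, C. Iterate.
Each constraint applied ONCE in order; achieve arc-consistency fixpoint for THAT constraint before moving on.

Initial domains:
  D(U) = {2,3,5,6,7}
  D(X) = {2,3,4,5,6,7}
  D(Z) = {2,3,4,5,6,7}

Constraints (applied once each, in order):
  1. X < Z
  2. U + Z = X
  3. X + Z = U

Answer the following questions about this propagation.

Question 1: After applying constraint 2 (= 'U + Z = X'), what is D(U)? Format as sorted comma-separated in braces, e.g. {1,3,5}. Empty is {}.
Constraint 1 (X < Z) on D(X)={2,3,4,5,6,7} D(Z)={2,3,4,5,6,7}: X {2,3,4,5,6,7}->{2,3,4,5,6}; Z {2,3,4,5,6,7}->{3,4,5,6,7}
Constraint 2 (U + Z = X) on D(U)={2,3,5,6,7} D(Z)={3,4,5,6,7} D(X)={2,3,4,5,6}: U {2,3,5,6,7}->{2,3}; Z {3,4,5,6,7}->{3,4}; X {2,3,4,5,6}->{5,6}
So after constraint 2: D(U) = {2,3}

Answer: {2,3}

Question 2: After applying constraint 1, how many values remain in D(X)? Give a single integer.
Constraint 1 (X < Z) on D(X)={2,3,4,5,6,7} D(Z)={2,3,4,5,6,7}: X {2,3,4,5,6,7}->{2,3,4,5,6}; Z {2,3,4,5,6,7}->{3,4,5,6,7}
So after constraint 1: D(X)={2,3,4,5,6}, size = 5

Answer: 5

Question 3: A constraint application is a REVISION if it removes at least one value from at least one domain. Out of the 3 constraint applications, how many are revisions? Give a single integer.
Constraint 1 (X < Z) on D(X)={2,3,4,5,6,7} D(Z)={2,3,4,5,6,7}: X {2,3,4,5,6,7}->{2,3,4,5,6}; Z {2,3,4,5,6,7}->{3,4,5,6,7} => REVISION
Constraint 2 (U + Z = X) on D(U)={2,3,5,6,7} D(Z)={3,4,5,6,7} D(X)={2,3,4,5,6}: U {2,3,5,6,7}->{2,3}; Z {3,4,5,6,7}->{3,4}; X {2,3,4,5,6}->{5,6} => REVISION
Constraint 3 (X + Z = U) on D(X)={5,6} D(Z)={3,4} D(U)={2,3}: X {5,6}->{}; Z {3,4}->{}; U {2,3}->{} => REVISION
Total revisions = 3

Answer: 3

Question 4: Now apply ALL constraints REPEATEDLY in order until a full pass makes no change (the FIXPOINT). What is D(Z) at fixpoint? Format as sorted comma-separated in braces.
pass 0 (initial): D(Z)={2,3,4,5,6,7}
pass 1: U {2,3,5,6,7}->{}; X {2,3,4,5,6,7}->{}; Z {2,3,4,5,6,7}->{}
pass 2: no change
Fixpoint after 2 passes: D(Z) = {}

Answer: {}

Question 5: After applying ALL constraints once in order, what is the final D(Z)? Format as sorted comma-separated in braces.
Answer: {}

Derivation:
Constraint 1 (X < Z) on D(X)={2,3,4,5,6,7} D(Z)={2,3,4,5,6,7}: X {2,3,4,5,6,7}->{2,3,4,5,6}; Z {2,3,4,5,6,7}->{3,4,5,6,7}
Constraint 2 (U + Z = X) on D(U)={2,3,5,6,7} D(Z)={3,4,5,6,7} D(X)={2,3,4,5,6}: U {2,3,5,6,7}->{2,3}; Z {3,4,5,6,7}->{3,4}; X {2,3,4,5,6}->{5,6}
Constraint 3 (X + Z = U) on D(X)={5,6} D(Z)={3,4} D(U)={2,3}: X {5,6}->{}; Z {3,4}->{}; U {2,3}->{}
So after all 3 constraints: D(Z) = {}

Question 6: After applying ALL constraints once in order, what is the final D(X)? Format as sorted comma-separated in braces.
Constraint 1 (X < Z) on D(X)={2,3,4,5,6,7} D(Z)={2,3,4,5,6,7}: X {2,3,4,5,6,7}->{2,3,4,5,6}; Z {2,3,4,5,6,7}->{3,4,5,6,7}
Constraint 2 (U + Z = X) on D(U)={2,3,5,6,7} D(Z)={3,4,5,6,7} D(X)={2,3,4,5,6}: U {2,3,5,6,7}->{2,3}; Z {3,4,5,6,7}->{3,4}; X {2,3,4,5,6}->{5,6}
Constraint 3 (X + Z = U) on D(X)={5,6} D(Z)={3,4} D(U)={2,3}: X {5,6}->{}; Z {3,4}->{}; U {2,3}->{}
So after all 3 constraints: D(X) = {}

Answer: {}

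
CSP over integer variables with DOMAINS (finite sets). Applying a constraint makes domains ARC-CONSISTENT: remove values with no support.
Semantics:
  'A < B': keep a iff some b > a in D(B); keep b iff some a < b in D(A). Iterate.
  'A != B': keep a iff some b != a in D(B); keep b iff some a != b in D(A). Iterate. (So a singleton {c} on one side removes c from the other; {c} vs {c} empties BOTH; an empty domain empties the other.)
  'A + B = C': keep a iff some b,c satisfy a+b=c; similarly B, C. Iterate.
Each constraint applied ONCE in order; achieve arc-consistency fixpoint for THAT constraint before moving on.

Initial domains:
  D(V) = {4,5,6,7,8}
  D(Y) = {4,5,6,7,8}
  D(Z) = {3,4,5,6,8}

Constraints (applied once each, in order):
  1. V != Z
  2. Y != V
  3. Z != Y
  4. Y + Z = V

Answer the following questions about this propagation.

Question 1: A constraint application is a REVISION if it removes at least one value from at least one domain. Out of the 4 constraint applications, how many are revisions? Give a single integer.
Answer: 1

Derivation:
Constraint 1 (V != Z) on D(V)={4,5,6,7,8} D(Z)={3,4,5,6,8}: no change => not a revision
Constraint 2 (Y != V) on D(Y)={4,5,6,7,8} D(V)={4,5,6,7,8}: no change => not a revision
Constraint 3 (Z != Y) on D(Z)={3,4,5,6,8} D(Y)={4,5,6,7,8}: no change => not a revision
Constraint 4 (Y + Z = V) on D(Y)={4,5,6,7,8} D(Z)={3,4,5,6,8} D(V)={4,5,6,7,8}: Y {4,5,6,7,8}->{4,5}; Z {3,4,5,6,8}->{3,4}; V {4,5,6,7,8}->{7,8} => REVISION
Total revisions = 1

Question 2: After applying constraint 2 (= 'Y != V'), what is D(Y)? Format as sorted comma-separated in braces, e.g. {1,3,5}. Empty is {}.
Answer: {4,5,6,7,8}

Derivation:
Constraint 1 (V != Z) on D(V)={4,5,6,7,8} D(Z)={3,4,5,6,8}: no change
Constraint 2 (Y != V) on D(Y)={4,5,6,7,8} D(V)={4,5,6,7,8}: no change
So after constraint 2: D(Y) = {4,5,6,7,8}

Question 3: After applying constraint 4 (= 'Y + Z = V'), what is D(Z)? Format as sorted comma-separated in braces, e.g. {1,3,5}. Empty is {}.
Answer: {3,4}

Derivation:
Constraint 1 (V != Z) on D(V)={4,5,6,7,8} D(Z)={3,4,5,6,8}: no change
Constraint 2 (Y != V) on D(Y)={4,5,6,7,8} D(V)={4,5,6,7,8}: no change
Constraint 3 (Z != Y) on D(Z)={3,4,5,6,8} D(Y)={4,5,6,7,8}: no change
Constraint 4 (Y + Z = V) on D(Y)={4,5,6,7,8} D(Z)={3,4,5,6,8} D(V)={4,5,6,7,8}: Y {4,5,6,7,8}->{4,5}; Z {3,4,5,6,8}->{3,4}; V {4,5,6,7,8}->{7,8}
So after constraint 4: D(Z) = {3,4}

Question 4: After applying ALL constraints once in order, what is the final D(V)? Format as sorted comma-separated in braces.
Constraint 1 (V != Z) on D(V)={4,5,6,7,8} D(Z)={3,4,5,6,8}: no change
Constraint 2 (Y != V) on D(Y)={4,5,6,7,8} D(V)={4,5,6,7,8}: no change
Constraint 3 (Z != Y) on D(Z)={3,4,5,6,8} D(Y)={4,5,6,7,8}: no change
Constraint 4 (Y + Z = V) on D(Y)={4,5,6,7,8} D(Z)={3,4,5,6,8} D(V)={4,5,6,7,8}: Y {4,5,6,7,8}->{4,5}; Z {3,4,5,6,8}->{3,4}; V {4,5,6,7,8}->{7,8}
So after all 4 constraints: D(V) = {7,8}

Answer: {7,8}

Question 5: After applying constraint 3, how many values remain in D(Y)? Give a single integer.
Constraint 1 (V != Z) on D(V)={4,5,6,7,8} D(Z)={3,4,5,6,8}: no change
Constraint 2 (Y != V) on D(Y)={4,5,6,7,8} D(V)={4,5,6,7,8}: no change
Constraint 3 (Z != Y) on D(Z)={3,4,5,6,8} D(Y)={4,5,6,7,8}: no change
So after constraint 3: D(Y)={4,5,6,7,8}, size = 5

Answer: 5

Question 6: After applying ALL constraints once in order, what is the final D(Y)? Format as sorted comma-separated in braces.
Constraint 1 (V != Z) on D(V)={4,5,6,7,8} D(Z)={3,4,5,6,8}: no change
Constraint 2 (Y != V) on D(Y)={4,5,6,7,8} D(V)={4,5,6,7,8}: no change
Constraint 3 (Z != Y) on D(Z)={3,4,5,6,8} D(Y)={4,5,6,7,8}: no change
Constraint 4 (Y + Z = V) on D(Y)={4,5,6,7,8} D(Z)={3,4,5,6,8} D(V)={4,5,6,7,8}: Y {4,5,6,7,8}->{4,5}; Z {3,4,5,6,8}->{3,4}; V {4,5,6,7,8}->{7,8}
So after all 4 constraints: D(Y) = {4,5}

Answer: {4,5}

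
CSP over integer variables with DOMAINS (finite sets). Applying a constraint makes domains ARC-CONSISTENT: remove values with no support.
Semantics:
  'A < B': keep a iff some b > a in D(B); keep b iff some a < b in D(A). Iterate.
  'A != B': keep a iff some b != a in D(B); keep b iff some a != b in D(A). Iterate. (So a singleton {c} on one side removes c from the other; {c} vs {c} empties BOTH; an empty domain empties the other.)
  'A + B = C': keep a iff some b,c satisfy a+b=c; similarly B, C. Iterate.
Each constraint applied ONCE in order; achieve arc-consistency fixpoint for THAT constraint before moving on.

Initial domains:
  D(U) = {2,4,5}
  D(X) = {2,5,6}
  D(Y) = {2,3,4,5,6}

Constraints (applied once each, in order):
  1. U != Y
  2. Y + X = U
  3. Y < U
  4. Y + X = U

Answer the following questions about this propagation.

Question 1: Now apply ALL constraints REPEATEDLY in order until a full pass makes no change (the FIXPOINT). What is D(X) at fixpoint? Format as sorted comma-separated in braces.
Answer: {2}

Derivation:
pass 0 (initial): D(X)={2,5,6}
pass 1: U {2,4,5}->{4,5}; X {2,5,6}->{2}; Y {2,3,4,5,6}->{2,3}
pass 2: no change
Fixpoint after 2 passes: D(X) = {2}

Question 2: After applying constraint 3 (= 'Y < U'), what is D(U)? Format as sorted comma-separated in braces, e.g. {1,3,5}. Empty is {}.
Answer: {4,5}

Derivation:
Constraint 1 (U != Y) on D(U)={2,4,5} D(Y)={2,3,4,5,6}: no change
Constraint 2 (Y + X = U) on D(Y)={2,3,4,5,6} D(X)={2,5,6} D(U)={2,4,5}: Y {2,3,4,5,6}->{2,3}; X {2,5,6}->{2}; U {2,4,5}->{4,5}
Constraint 3 (Y < U) on D(Y)={2,3} D(U)={4,5}: no change
So after constraint 3: D(U) = {4,5}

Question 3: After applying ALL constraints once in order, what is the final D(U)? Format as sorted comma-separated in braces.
Constraint 1 (U != Y) on D(U)={2,4,5} D(Y)={2,3,4,5,6}: no change
Constraint 2 (Y + X = U) on D(Y)={2,3,4,5,6} D(X)={2,5,6} D(U)={2,4,5}: Y {2,3,4,5,6}->{2,3}; X {2,5,6}->{2}; U {2,4,5}->{4,5}
Constraint 3 (Y < U) on D(Y)={2,3} D(U)={4,5}: no change
Constraint 4 (Y + X = U) on D(Y)={2,3} D(X)={2} D(U)={4,5}: no change
So after all 4 constraints: D(U) = {4,5}

Answer: {4,5}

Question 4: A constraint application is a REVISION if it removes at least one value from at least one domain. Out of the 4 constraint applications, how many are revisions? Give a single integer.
Answer: 1

Derivation:
Constraint 1 (U != Y) on D(U)={2,4,5} D(Y)={2,3,4,5,6}: no change => not a revision
Constraint 2 (Y + X = U) on D(Y)={2,3,4,5,6} D(X)={2,5,6} D(U)={2,4,5}: Y {2,3,4,5,6}->{2,3}; X {2,5,6}->{2}; U {2,4,5}->{4,5} => REVISION
Constraint 3 (Y < U) on D(Y)={2,3} D(U)={4,5}: no change => not a revision
Constraint 4 (Y + X = U) on D(Y)={2,3} D(X)={2} D(U)={4,5}: no change => not a revision
Total revisions = 1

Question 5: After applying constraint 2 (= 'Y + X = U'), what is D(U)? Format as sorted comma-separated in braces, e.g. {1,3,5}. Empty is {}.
Constraint 1 (U != Y) on D(U)={2,4,5} D(Y)={2,3,4,5,6}: no change
Constraint 2 (Y + X = U) on D(Y)={2,3,4,5,6} D(X)={2,5,6} D(U)={2,4,5}: Y {2,3,4,5,6}->{2,3}; X {2,5,6}->{2}; U {2,4,5}->{4,5}
So after constraint 2: D(U) = {4,5}

Answer: {4,5}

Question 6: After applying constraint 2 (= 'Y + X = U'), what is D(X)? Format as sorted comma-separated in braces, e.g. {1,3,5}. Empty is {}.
Answer: {2}

Derivation:
Constraint 1 (U != Y) on D(U)={2,4,5} D(Y)={2,3,4,5,6}: no change
Constraint 2 (Y + X = U) on D(Y)={2,3,4,5,6} D(X)={2,5,6} D(U)={2,4,5}: Y {2,3,4,5,6}->{2,3}; X {2,5,6}->{2}; U {2,4,5}->{4,5}
So after constraint 2: D(X) = {2}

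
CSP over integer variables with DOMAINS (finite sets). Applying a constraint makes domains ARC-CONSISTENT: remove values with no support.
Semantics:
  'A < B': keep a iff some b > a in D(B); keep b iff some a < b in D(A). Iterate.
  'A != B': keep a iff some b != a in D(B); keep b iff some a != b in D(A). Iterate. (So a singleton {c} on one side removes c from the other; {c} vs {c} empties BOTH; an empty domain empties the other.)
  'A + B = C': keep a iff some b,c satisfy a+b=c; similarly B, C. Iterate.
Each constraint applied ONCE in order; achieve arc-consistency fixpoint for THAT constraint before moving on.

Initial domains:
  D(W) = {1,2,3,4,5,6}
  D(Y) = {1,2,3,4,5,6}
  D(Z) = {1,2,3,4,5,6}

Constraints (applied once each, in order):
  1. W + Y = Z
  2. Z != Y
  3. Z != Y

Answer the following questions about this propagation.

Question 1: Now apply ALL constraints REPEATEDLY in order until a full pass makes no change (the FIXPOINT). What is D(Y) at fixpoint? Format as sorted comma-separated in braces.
Answer: {1,2,3,4,5}

Derivation:
pass 0 (initial): D(Y)={1,2,3,4,5,6}
pass 1: W {1,2,3,4,5,6}->{1,2,3,4,5}; Y {1,2,3,4,5,6}->{1,2,3,4,5}; Z {1,2,3,4,5,6}->{2,3,4,5,6}
pass 2: no change
Fixpoint after 2 passes: D(Y) = {1,2,3,4,5}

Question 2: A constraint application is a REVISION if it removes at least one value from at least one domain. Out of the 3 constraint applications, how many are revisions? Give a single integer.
Answer: 1

Derivation:
Constraint 1 (W + Y = Z) on D(W)={1,2,3,4,5,6} D(Y)={1,2,3,4,5,6} D(Z)={1,2,3,4,5,6}: W {1,2,3,4,5,6}->{1,2,3,4,5}; Y {1,2,3,4,5,6}->{1,2,3,4,5}; Z {1,2,3,4,5,6}->{2,3,4,5,6} => REVISION
Constraint 2 (Z != Y) on D(Z)={2,3,4,5,6} D(Y)={1,2,3,4,5}: no change => not a revision
Constraint 3 (Z != Y) on D(Z)={2,3,4,5,6} D(Y)={1,2,3,4,5}: no change => not a revision
Total revisions = 1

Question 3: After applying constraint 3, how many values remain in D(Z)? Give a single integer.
Answer: 5

Derivation:
Constraint 1 (W + Y = Z) on D(W)={1,2,3,4,5,6} D(Y)={1,2,3,4,5,6} D(Z)={1,2,3,4,5,6}: W {1,2,3,4,5,6}->{1,2,3,4,5}; Y {1,2,3,4,5,6}->{1,2,3,4,5}; Z {1,2,3,4,5,6}->{2,3,4,5,6}
Constraint 2 (Z != Y) on D(Z)={2,3,4,5,6} D(Y)={1,2,3,4,5}: no change
Constraint 3 (Z != Y) on D(Z)={2,3,4,5,6} D(Y)={1,2,3,4,5}: no change
So after constraint 3: D(Z)={2,3,4,5,6}, size = 5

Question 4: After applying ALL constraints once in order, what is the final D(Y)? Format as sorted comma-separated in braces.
Answer: {1,2,3,4,5}

Derivation:
Constraint 1 (W + Y = Z) on D(W)={1,2,3,4,5,6} D(Y)={1,2,3,4,5,6} D(Z)={1,2,3,4,5,6}: W {1,2,3,4,5,6}->{1,2,3,4,5}; Y {1,2,3,4,5,6}->{1,2,3,4,5}; Z {1,2,3,4,5,6}->{2,3,4,5,6}
Constraint 2 (Z != Y) on D(Z)={2,3,4,5,6} D(Y)={1,2,3,4,5}: no change
Constraint 3 (Z != Y) on D(Z)={2,3,4,5,6} D(Y)={1,2,3,4,5}: no change
So after all 3 constraints: D(Y) = {1,2,3,4,5}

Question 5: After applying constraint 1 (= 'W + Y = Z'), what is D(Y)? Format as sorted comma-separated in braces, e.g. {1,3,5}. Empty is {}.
Answer: {1,2,3,4,5}

Derivation:
Constraint 1 (W + Y = Z) on D(W)={1,2,3,4,5,6} D(Y)={1,2,3,4,5,6} D(Z)={1,2,3,4,5,6}: W {1,2,3,4,5,6}->{1,2,3,4,5}; Y {1,2,3,4,5,6}->{1,2,3,4,5}; Z {1,2,3,4,5,6}->{2,3,4,5,6}
So after constraint 1: D(Y) = {1,2,3,4,5}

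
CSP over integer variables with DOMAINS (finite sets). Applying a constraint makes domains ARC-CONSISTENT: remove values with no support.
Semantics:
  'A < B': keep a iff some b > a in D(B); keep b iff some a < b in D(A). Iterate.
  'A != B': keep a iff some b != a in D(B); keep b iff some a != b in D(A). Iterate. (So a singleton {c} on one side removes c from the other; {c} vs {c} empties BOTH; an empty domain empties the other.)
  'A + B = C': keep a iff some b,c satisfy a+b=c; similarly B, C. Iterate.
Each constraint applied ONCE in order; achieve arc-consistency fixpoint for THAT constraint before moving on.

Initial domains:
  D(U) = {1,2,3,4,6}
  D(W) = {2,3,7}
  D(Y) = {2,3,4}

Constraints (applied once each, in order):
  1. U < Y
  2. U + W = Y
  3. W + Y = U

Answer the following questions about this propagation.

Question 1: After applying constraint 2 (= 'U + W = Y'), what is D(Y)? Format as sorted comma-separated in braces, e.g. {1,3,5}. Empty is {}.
Answer: {3,4}

Derivation:
Constraint 1 (U < Y) on D(U)={1,2,3,4,6} D(Y)={2,3,4}: U {1,2,3,4,6}->{1,2,3}
Constraint 2 (U + W = Y) on D(U)={1,2,3} D(W)={2,3,7} D(Y)={2,3,4}: U {1,2,3}->{1,2}; W {2,3,7}->{2,3}; Y {2,3,4}->{3,4}
So after constraint 2: D(Y) = {3,4}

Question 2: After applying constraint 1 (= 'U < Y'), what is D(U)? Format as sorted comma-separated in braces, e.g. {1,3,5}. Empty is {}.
Answer: {1,2,3}

Derivation:
Constraint 1 (U < Y) on D(U)={1,2,3,4,6} D(Y)={2,3,4}: U {1,2,3,4,6}->{1,2,3}
So after constraint 1: D(U) = {1,2,3}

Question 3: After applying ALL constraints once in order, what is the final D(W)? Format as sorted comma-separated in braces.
Constraint 1 (U < Y) on D(U)={1,2,3,4,6} D(Y)={2,3,4}: U {1,2,3,4,6}->{1,2,3}
Constraint 2 (U + W = Y) on D(U)={1,2,3} D(W)={2,3,7} D(Y)={2,3,4}: U {1,2,3}->{1,2}; W {2,3,7}->{2,3}; Y {2,3,4}->{3,4}
Constraint 3 (W + Y = U) on D(W)={2,3} D(Y)={3,4} D(U)={1,2}: W {2,3}->{}; Y {3,4}->{}; U {1,2}->{}
So after all 3 constraints: D(W) = {}

Answer: {}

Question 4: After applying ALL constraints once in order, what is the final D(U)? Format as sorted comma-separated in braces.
Answer: {}

Derivation:
Constraint 1 (U < Y) on D(U)={1,2,3,4,6} D(Y)={2,3,4}: U {1,2,3,4,6}->{1,2,3}
Constraint 2 (U + W = Y) on D(U)={1,2,3} D(W)={2,3,7} D(Y)={2,3,4}: U {1,2,3}->{1,2}; W {2,3,7}->{2,3}; Y {2,3,4}->{3,4}
Constraint 3 (W + Y = U) on D(W)={2,3} D(Y)={3,4} D(U)={1,2}: W {2,3}->{}; Y {3,4}->{}; U {1,2}->{}
So after all 3 constraints: D(U) = {}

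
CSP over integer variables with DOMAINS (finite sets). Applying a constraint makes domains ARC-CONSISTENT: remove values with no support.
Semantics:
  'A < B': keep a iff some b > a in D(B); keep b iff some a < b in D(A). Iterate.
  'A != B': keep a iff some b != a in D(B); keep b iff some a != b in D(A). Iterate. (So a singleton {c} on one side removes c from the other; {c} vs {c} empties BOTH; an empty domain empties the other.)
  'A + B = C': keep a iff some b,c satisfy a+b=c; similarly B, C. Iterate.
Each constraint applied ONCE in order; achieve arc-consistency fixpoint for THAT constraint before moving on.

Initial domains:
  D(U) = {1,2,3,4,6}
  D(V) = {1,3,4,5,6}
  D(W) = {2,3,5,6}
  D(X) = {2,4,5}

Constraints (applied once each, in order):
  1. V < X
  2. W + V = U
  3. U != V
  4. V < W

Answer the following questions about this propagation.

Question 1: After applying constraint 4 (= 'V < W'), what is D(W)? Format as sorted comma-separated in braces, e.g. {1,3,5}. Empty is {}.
Constraint 1 (V < X) on D(V)={1,3,4,5,6} D(X)={2,4,5}: V {1,3,4,5,6}->{1,3,4}
Constraint 2 (W + V = U) on D(W)={2,3,5,6} D(V)={1,3,4} D(U)={1,2,3,4,6}: W {2,3,5,6}->{2,3,5}; U {1,2,3,4,6}->{3,4,6}
Constraint 3 (U != V) on D(U)={3,4,6} D(V)={1,3,4}: no change
Constraint 4 (V < W) on D(V)={1,3,4} D(W)={2,3,5}: no change
So after constraint 4: D(W) = {2,3,5}

Answer: {2,3,5}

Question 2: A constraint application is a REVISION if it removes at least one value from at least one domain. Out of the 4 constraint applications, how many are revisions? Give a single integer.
Answer: 2

Derivation:
Constraint 1 (V < X) on D(V)={1,3,4,5,6} D(X)={2,4,5}: V {1,3,4,5,6}->{1,3,4} => REVISION
Constraint 2 (W + V = U) on D(W)={2,3,5,6} D(V)={1,3,4} D(U)={1,2,3,4,6}: W {2,3,5,6}->{2,3,5}; U {1,2,3,4,6}->{3,4,6} => REVISION
Constraint 3 (U != V) on D(U)={3,4,6} D(V)={1,3,4}: no change => not a revision
Constraint 4 (V < W) on D(V)={1,3,4} D(W)={2,3,5}: no change => not a revision
Total revisions = 2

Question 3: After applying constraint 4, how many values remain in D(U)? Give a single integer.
Constraint 1 (V < X) on D(V)={1,3,4,5,6} D(X)={2,4,5}: V {1,3,4,5,6}->{1,3,4}
Constraint 2 (W + V = U) on D(W)={2,3,5,6} D(V)={1,3,4} D(U)={1,2,3,4,6}: W {2,3,5,6}->{2,3,5}; U {1,2,3,4,6}->{3,4,6}
Constraint 3 (U != V) on D(U)={3,4,6} D(V)={1,3,4}: no change
Constraint 4 (V < W) on D(V)={1,3,4} D(W)={2,3,5}: no change
So after constraint 4: D(U)={3,4,6}, size = 3

Answer: 3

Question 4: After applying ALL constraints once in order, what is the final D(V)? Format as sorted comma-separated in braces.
Answer: {1,3,4}

Derivation:
Constraint 1 (V < X) on D(V)={1,3,4,5,6} D(X)={2,4,5}: V {1,3,4,5,6}->{1,3,4}
Constraint 2 (W + V = U) on D(W)={2,3,5,6} D(V)={1,3,4} D(U)={1,2,3,4,6}: W {2,3,5,6}->{2,3,5}; U {1,2,3,4,6}->{3,4,6}
Constraint 3 (U != V) on D(U)={3,4,6} D(V)={1,3,4}: no change
Constraint 4 (V < W) on D(V)={1,3,4} D(W)={2,3,5}: no change
So after all 4 constraints: D(V) = {1,3,4}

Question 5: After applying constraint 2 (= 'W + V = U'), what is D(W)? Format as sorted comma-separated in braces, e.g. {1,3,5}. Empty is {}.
Answer: {2,3,5}

Derivation:
Constraint 1 (V < X) on D(V)={1,3,4,5,6} D(X)={2,4,5}: V {1,3,4,5,6}->{1,3,4}
Constraint 2 (W + V = U) on D(W)={2,3,5,6} D(V)={1,3,4} D(U)={1,2,3,4,6}: W {2,3,5,6}->{2,3,5}; U {1,2,3,4,6}->{3,4,6}
So after constraint 2: D(W) = {2,3,5}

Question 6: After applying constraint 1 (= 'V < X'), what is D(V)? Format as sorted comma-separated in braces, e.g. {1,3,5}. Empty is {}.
Answer: {1,3,4}

Derivation:
Constraint 1 (V < X) on D(V)={1,3,4,5,6} D(X)={2,4,5}: V {1,3,4,5,6}->{1,3,4}
So after constraint 1: D(V) = {1,3,4}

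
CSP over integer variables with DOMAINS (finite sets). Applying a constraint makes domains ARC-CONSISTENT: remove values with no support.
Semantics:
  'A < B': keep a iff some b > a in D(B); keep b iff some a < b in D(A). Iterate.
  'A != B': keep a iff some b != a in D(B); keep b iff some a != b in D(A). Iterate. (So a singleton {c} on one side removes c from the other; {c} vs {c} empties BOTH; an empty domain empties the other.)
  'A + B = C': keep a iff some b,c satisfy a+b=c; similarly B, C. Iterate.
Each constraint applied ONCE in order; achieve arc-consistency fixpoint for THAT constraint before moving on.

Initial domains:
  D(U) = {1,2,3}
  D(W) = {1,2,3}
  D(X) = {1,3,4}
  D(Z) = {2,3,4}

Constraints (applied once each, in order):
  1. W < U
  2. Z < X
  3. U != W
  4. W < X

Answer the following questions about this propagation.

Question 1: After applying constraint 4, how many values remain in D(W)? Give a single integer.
Constraint 1 (W < U) on D(W)={1,2,3} D(U)={1,2,3}: W {1,2,3}->{1,2}; U {1,2,3}->{2,3}
Constraint 2 (Z < X) on D(Z)={2,3,4} D(X)={1,3,4}: Z {2,3,4}->{2,3}; X {1,3,4}->{3,4}
Constraint 3 (U != W) on D(U)={2,3} D(W)={1,2}: no change
Constraint 4 (W < X) on D(W)={1,2} D(X)={3,4}: no change
So after constraint 4: D(W)={1,2}, size = 2

Answer: 2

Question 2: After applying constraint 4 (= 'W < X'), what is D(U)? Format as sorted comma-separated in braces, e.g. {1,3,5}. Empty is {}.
Constraint 1 (W < U) on D(W)={1,2,3} D(U)={1,2,3}: W {1,2,3}->{1,2}; U {1,2,3}->{2,3}
Constraint 2 (Z < X) on D(Z)={2,3,4} D(X)={1,3,4}: Z {2,3,4}->{2,3}; X {1,3,4}->{3,4}
Constraint 3 (U != W) on D(U)={2,3} D(W)={1,2}: no change
Constraint 4 (W < X) on D(W)={1,2} D(X)={3,4}: no change
So after constraint 4: D(U) = {2,3}

Answer: {2,3}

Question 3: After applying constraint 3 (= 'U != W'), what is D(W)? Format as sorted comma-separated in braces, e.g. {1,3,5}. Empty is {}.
Answer: {1,2}

Derivation:
Constraint 1 (W < U) on D(W)={1,2,3} D(U)={1,2,3}: W {1,2,3}->{1,2}; U {1,2,3}->{2,3}
Constraint 2 (Z < X) on D(Z)={2,3,4} D(X)={1,3,4}: Z {2,3,4}->{2,3}; X {1,3,4}->{3,4}
Constraint 3 (U != W) on D(U)={2,3} D(W)={1,2}: no change
So after constraint 3: D(W) = {1,2}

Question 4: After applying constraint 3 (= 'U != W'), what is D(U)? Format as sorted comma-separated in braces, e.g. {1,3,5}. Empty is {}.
Answer: {2,3}

Derivation:
Constraint 1 (W < U) on D(W)={1,2,3} D(U)={1,2,3}: W {1,2,3}->{1,2}; U {1,2,3}->{2,3}
Constraint 2 (Z < X) on D(Z)={2,3,4} D(X)={1,3,4}: Z {2,3,4}->{2,3}; X {1,3,4}->{3,4}
Constraint 3 (U != W) on D(U)={2,3} D(W)={1,2}: no change
So after constraint 3: D(U) = {2,3}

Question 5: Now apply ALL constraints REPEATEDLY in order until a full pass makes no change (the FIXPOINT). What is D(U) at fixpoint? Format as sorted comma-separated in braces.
Answer: {2,3}

Derivation:
pass 0 (initial): D(U)={1,2,3}
pass 1: U {1,2,3}->{2,3}; W {1,2,3}->{1,2}; X {1,3,4}->{3,4}; Z {2,3,4}->{2,3}
pass 2: no change
Fixpoint after 2 passes: D(U) = {2,3}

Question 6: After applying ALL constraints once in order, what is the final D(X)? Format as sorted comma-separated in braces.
Answer: {3,4}

Derivation:
Constraint 1 (W < U) on D(W)={1,2,3} D(U)={1,2,3}: W {1,2,3}->{1,2}; U {1,2,3}->{2,3}
Constraint 2 (Z < X) on D(Z)={2,3,4} D(X)={1,3,4}: Z {2,3,4}->{2,3}; X {1,3,4}->{3,4}
Constraint 3 (U != W) on D(U)={2,3} D(W)={1,2}: no change
Constraint 4 (W < X) on D(W)={1,2} D(X)={3,4}: no change
So after all 4 constraints: D(X) = {3,4}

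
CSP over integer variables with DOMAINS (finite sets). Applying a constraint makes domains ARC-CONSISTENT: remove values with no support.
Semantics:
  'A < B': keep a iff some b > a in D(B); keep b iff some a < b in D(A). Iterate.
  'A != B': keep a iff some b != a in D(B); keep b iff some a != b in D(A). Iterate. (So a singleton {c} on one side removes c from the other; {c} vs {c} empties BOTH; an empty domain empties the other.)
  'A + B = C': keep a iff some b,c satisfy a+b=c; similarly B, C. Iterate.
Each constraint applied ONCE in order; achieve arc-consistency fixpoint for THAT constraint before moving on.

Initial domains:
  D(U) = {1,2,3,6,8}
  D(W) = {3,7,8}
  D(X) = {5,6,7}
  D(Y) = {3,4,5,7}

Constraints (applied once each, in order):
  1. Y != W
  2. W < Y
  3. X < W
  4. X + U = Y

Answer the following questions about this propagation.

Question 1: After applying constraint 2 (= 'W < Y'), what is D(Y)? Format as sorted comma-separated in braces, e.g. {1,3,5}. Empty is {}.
Constraint 1 (Y != W) on D(Y)={3,4,5,7} D(W)={3,7,8}: no change
Constraint 2 (W < Y) on D(W)={3,7,8} D(Y)={3,4,5,7}: W {3,7,8}->{3}; Y {3,4,5,7}->{4,5,7}
So after constraint 2: D(Y) = {4,5,7}

Answer: {4,5,7}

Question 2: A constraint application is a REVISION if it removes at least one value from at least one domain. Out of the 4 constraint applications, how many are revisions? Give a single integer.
Constraint 1 (Y != W) on D(Y)={3,4,5,7} D(W)={3,7,8}: no change => not a revision
Constraint 2 (W < Y) on D(W)={3,7,8} D(Y)={3,4,5,7}: W {3,7,8}->{3}; Y {3,4,5,7}->{4,5,7} => REVISION
Constraint 3 (X < W) on D(X)={5,6,7} D(W)={3}: X {5,6,7}->{}; W {3}->{} => REVISION
Constraint 4 (X + U = Y) on D(X)={} D(U)={1,2,3,6,8} D(Y)={4,5,7}: U {1,2,3,6,8}->{}; Y {4,5,7}->{} => REVISION
Total revisions = 3

Answer: 3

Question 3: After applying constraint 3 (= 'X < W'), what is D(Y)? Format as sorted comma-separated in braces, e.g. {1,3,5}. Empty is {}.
Constraint 1 (Y != W) on D(Y)={3,4,5,7} D(W)={3,7,8}: no change
Constraint 2 (W < Y) on D(W)={3,7,8} D(Y)={3,4,5,7}: W {3,7,8}->{3}; Y {3,4,5,7}->{4,5,7}
Constraint 3 (X < W) on D(X)={5,6,7} D(W)={3}: X {5,6,7}->{}; W {3}->{}
So after constraint 3: D(Y) = {4,5,7}

Answer: {4,5,7}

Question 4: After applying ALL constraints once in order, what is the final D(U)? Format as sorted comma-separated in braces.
Constraint 1 (Y != W) on D(Y)={3,4,5,7} D(W)={3,7,8}: no change
Constraint 2 (W < Y) on D(W)={3,7,8} D(Y)={3,4,5,7}: W {3,7,8}->{3}; Y {3,4,5,7}->{4,5,7}
Constraint 3 (X < W) on D(X)={5,6,7} D(W)={3}: X {5,6,7}->{}; W {3}->{}
Constraint 4 (X + U = Y) on D(X)={} D(U)={1,2,3,6,8} D(Y)={4,5,7}: U {1,2,3,6,8}->{}; Y {4,5,7}->{}
So after all 4 constraints: D(U) = {}

Answer: {}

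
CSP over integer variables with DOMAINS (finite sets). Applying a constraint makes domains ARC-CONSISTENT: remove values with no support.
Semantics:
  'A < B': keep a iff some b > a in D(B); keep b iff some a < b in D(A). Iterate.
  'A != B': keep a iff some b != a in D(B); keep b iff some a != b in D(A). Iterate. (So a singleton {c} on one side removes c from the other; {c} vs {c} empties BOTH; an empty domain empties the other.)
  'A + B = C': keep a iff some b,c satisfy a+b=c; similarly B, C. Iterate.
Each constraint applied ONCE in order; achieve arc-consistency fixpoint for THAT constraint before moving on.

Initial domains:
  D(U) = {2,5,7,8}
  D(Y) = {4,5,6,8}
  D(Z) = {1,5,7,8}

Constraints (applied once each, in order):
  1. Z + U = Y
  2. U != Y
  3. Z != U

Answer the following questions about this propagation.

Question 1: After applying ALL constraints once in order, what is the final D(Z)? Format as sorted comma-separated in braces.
Answer: {1}

Derivation:
Constraint 1 (Z + U = Y) on D(Z)={1,5,7,8} D(U)={2,5,7,8} D(Y)={4,5,6,8}: Z {1,5,7,8}->{1}; U {2,5,7,8}->{5,7}; Y {4,5,6,8}->{6,8}
Constraint 2 (U != Y) on D(U)={5,7} D(Y)={6,8}: no change
Constraint 3 (Z != U) on D(Z)={1} D(U)={5,7}: no change
So after all 3 constraints: D(Z) = {1}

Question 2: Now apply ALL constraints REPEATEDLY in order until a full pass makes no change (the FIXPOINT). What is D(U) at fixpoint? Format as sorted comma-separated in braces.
Answer: {5,7}

Derivation:
pass 0 (initial): D(U)={2,5,7,8}
pass 1: U {2,5,7,8}->{5,7}; Y {4,5,6,8}->{6,8}; Z {1,5,7,8}->{1}
pass 2: no change
Fixpoint after 2 passes: D(U) = {5,7}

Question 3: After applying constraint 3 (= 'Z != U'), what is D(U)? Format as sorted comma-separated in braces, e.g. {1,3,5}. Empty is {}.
Constraint 1 (Z + U = Y) on D(Z)={1,5,7,8} D(U)={2,5,7,8} D(Y)={4,5,6,8}: Z {1,5,7,8}->{1}; U {2,5,7,8}->{5,7}; Y {4,5,6,8}->{6,8}
Constraint 2 (U != Y) on D(U)={5,7} D(Y)={6,8}: no change
Constraint 3 (Z != U) on D(Z)={1} D(U)={5,7}: no change
So after constraint 3: D(U) = {5,7}

Answer: {5,7}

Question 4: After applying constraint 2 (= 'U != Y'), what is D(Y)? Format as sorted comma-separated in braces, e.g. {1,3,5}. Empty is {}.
Constraint 1 (Z + U = Y) on D(Z)={1,5,7,8} D(U)={2,5,7,8} D(Y)={4,5,6,8}: Z {1,5,7,8}->{1}; U {2,5,7,8}->{5,7}; Y {4,5,6,8}->{6,8}
Constraint 2 (U != Y) on D(U)={5,7} D(Y)={6,8}: no change
So after constraint 2: D(Y) = {6,8}

Answer: {6,8}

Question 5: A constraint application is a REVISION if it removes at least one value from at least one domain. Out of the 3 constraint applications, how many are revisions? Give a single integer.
Constraint 1 (Z + U = Y) on D(Z)={1,5,7,8} D(U)={2,5,7,8} D(Y)={4,5,6,8}: Z {1,5,7,8}->{1}; U {2,5,7,8}->{5,7}; Y {4,5,6,8}->{6,8} => REVISION
Constraint 2 (U != Y) on D(U)={5,7} D(Y)={6,8}: no change => not a revision
Constraint 3 (Z != U) on D(Z)={1} D(U)={5,7}: no change => not a revision
Total revisions = 1

Answer: 1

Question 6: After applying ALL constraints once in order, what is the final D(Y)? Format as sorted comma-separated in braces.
Constraint 1 (Z + U = Y) on D(Z)={1,5,7,8} D(U)={2,5,7,8} D(Y)={4,5,6,8}: Z {1,5,7,8}->{1}; U {2,5,7,8}->{5,7}; Y {4,5,6,8}->{6,8}
Constraint 2 (U != Y) on D(U)={5,7} D(Y)={6,8}: no change
Constraint 3 (Z != U) on D(Z)={1} D(U)={5,7}: no change
So after all 3 constraints: D(Y) = {6,8}

Answer: {6,8}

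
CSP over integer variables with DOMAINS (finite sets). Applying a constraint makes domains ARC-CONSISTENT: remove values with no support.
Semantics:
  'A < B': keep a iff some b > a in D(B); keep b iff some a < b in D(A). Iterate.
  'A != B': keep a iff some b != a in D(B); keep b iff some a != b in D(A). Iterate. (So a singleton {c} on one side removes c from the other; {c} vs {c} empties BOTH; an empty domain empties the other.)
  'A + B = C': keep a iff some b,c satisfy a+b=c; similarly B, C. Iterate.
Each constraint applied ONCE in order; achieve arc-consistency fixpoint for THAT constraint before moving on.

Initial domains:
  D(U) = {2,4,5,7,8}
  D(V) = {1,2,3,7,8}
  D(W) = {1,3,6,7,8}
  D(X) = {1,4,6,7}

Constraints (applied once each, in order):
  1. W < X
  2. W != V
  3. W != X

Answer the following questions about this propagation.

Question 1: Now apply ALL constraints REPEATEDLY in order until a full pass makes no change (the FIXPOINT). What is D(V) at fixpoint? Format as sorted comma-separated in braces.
pass 0 (initial): D(V)={1,2,3,7,8}
pass 1: W {1,3,6,7,8}->{1,3,6}; X {1,4,6,7}->{4,6,7}
pass 2: no change
Fixpoint after 2 passes: D(V) = {1,2,3,7,8}

Answer: {1,2,3,7,8}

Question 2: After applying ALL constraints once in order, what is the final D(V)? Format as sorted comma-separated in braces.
Answer: {1,2,3,7,8}

Derivation:
Constraint 1 (W < X) on D(W)={1,3,6,7,8} D(X)={1,4,6,7}: W {1,3,6,7,8}->{1,3,6}; X {1,4,6,7}->{4,6,7}
Constraint 2 (W != V) on D(W)={1,3,6} D(V)={1,2,3,7,8}: no change
Constraint 3 (W != X) on D(W)={1,3,6} D(X)={4,6,7}: no change
So after all 3 constraints: D(V) = {1,2,3,7,8}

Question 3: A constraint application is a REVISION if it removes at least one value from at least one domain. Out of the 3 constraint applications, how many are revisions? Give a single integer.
Constraint 1 (W < X) on D(W)={1,3,6,7,8} D(X)={1,4,6,7}: W {1,3,6,7,8}->{1,3,6}; X {1,4,6,7}->{4,6,7} => REVISION
Constraint 2 (W != V) on D(W)={1,3,6} D(V)={1,2,3,7,8}: no change => not a revision
Constraint 3 (W != X) on D(W)={1,3,6} D(X)={4,6,7}: no change => not a revision
Total revisions = 1

Answer: 1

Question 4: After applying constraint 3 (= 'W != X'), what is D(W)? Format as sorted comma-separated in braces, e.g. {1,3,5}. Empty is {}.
Answer: {1,3,6}

Derivation:
Constraint 1 (W < X) on D(W)={1,3,6,7,8} D(X)={1,4,6,7}: W {1,3,6,7,8}->{1,3,6}; X {1,4,6,7}->{4,6,7}
Constraint 2 (W != V) on D(W)={1,3,6} D(V)={1,2,3,7,8}: no change
Constraint 3 (W != X) on D(W)={1,3,6} D(X)={4,6,7}: no change
So after constraint 3: D(W) = {1,3,6}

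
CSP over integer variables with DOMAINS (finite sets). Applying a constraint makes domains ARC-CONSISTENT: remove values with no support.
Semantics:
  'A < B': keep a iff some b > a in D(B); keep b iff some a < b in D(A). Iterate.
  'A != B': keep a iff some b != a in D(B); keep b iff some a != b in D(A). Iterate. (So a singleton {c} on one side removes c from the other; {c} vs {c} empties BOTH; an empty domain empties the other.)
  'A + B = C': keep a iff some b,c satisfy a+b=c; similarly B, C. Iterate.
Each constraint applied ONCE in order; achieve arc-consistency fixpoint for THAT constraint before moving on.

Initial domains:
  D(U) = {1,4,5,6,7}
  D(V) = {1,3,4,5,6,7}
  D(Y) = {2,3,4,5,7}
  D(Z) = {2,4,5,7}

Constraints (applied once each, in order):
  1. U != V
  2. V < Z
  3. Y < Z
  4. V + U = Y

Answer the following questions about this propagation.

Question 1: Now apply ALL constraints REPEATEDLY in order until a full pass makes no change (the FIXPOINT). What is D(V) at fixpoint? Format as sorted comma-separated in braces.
pass 0 (initial): D(V)={1,3,4,5,6,7}
pass 1: U {1,4,5,6,7}->{1,4}; V {1,3,4,5,6,7}->{1,3,4}; Y {2,3,4,5,7}->{2,4,5}; Z {2,4,5,7}->{4,5,7}
pass 2: no change
Fixpoint after 2 passes: D(V) = {1,3,4}

Answer: {1,3,4}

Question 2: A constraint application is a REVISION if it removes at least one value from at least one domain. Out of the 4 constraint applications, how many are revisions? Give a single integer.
Constraint 1 (U != V) on D(U)={1,4,5,6,7} D(V)={1,3,4,5,6,7}: no change => not a revision
Constraint 2 (V < Z) on D(V)={1,3,4,5,6,7} D(Z)={2,4,5,7}: V {1,3,4,5,6,7}->{1,3,4,5,6} => REVISION
Constraint 3 (Y < Z) on D(Y)={2,3,4,5,7} D(Z)={2,4,5,7}: Y {2,3,4,5,7}->{2,3,4,5}; Z {2,4,5,7}->{4,5,7} => REVISION
Constraint 4 (V + U = Y) on D(V)={1,3,4,5,6} D(U)={1,4,5,6,7} D(Y)={2,3,4,5}: V {1,3,4,5,6}->{1,3,4}; U {1,4,5,6,7}->{1,4}; Y {2,3,4,5}->{2,4,5} => REVISION
Total revisions = 3

Answer: 3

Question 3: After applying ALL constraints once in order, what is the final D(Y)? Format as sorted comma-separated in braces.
Constraint 1 (U != V) on D(U)={1,4,5,6,7} D(V)={1,3,4,5,6,7}: no change
Constraint 2 (V < Z) on D(V)={1,3,4,5,6,7} D(Z)={2,4,5,7}: V {1,3,4,5,6,7}->{1,3,4,5,6}
Constraint 3 (Y < Z) on D(Y)={2,3,4,5,7} D(Z)={2,4,5,7}: Y {2,3,4,5,7}->{2,3,4,5}; Z {2,4,5,7}->{4,5,7}
Constraint 4 (V + U = Y) on D(V)={1,3,4,5,6} D(U)={1,4,5,6,7} D(Y)={2,3,4,5}: V {1,3,4,5,6}->{1,3,4}; U {1,4,5,6,7}->{1,4}; Y {2,3,4,5}->{2,4,5}
So after all 4 constraints: D(Y) = {2,4,5}

Answer: {2,4,5}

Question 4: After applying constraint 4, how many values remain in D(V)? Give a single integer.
Constraint 1 (U != V) on D(U)={1,4,5,6,7} D(V)={1,3,4,5,6,7}: no change
Constraint 2 (V < Z) on D(V)={1,3,4,5,6,7} D(Z)={2,4,5,7}: V {1,3,4,5,6,7}->{1,3,4,5,6}
Constraint 3 (Y < Z) on D(Y)={2,3,4,5,7} D(Z)={2,4,5,7}: Y {2,3,4,5,7}->{2,3,4,5}; Z {2,4,5,7}->{4,5,7}
Constraint 4 (V + U = Y) on D(V)={1,3,4,5,6} D(U)={1,4,5,6,7} D(Y)={2,3,4,5}: V {1,3,4,5,6}->{1,3,4}; U {1,4,5,6,7}->{1,4}; Y {2,3,4,5}->{2,4,5}
So after constraint 4: D(V)={1,3,4}, size = 3

Answer: 3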